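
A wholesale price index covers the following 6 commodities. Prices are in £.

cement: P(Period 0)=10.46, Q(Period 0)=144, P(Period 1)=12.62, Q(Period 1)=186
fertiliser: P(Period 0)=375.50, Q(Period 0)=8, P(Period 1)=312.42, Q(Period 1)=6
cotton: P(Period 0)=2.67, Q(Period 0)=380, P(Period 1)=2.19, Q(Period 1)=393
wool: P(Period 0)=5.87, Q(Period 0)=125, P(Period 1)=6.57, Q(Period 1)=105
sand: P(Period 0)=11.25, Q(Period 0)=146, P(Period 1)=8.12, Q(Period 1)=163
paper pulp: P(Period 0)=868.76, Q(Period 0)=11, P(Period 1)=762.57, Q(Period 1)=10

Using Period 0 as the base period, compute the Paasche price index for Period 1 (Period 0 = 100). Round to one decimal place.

89.8

Paasche price index uses current-period quantities as weights.
ΣP(Period 1)·Q(Period 1) = 12.62×186 + 312.42×6 + 2.19×393 + 6.57×105 + 8.12×163 + 762.57×10 = 2347.32 + 1874.52 + 860.67 + 689.85 + 1323.56 + 7625.7 = 14721.62
ΣP(Period 0)·Q(Period 1) = 10.46×186 + 375.50×6 + 2.67×393 + 5.87×105 + 11.25×163 + 868.76×10 = 1945.56 + 2253 + 1049.31 + 616.35 + 1833.75 + 8687.6 = 16385.57
Index = 14721.62 / 16385.57 × 100 = 89.8450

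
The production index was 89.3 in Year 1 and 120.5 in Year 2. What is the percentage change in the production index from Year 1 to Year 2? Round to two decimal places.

34.94%

Change = (120.5 − 89.3) / 89.3 × 100
       = 31.2 / 89.3 × 100 = 34.9384%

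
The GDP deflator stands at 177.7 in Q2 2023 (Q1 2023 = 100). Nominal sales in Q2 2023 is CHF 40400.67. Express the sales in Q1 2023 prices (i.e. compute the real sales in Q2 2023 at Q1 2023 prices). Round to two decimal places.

Real = Nominal ÷ (Index/100) = 40400.67 ÷ (177.7/100)
     = 40400.67 ÷ 1.777 = 22735.3236

22735.32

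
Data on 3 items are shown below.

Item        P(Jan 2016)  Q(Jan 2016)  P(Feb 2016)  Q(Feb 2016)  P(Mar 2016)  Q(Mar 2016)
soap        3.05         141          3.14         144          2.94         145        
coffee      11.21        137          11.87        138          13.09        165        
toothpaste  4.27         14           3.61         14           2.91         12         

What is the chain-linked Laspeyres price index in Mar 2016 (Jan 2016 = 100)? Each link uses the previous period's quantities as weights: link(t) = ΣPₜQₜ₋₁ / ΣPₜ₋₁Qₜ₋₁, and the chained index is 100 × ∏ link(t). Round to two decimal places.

110.98

Link Jan 2016→Feb 2016:
ΣP(Feb 2016)Q(Jan 2016) = 3.14×141 + 11.87×137 + 3.61×14 = 442.74 + 1626.19 + 50.54 = 2119.47
ΣP(Jan 2016)Q(Jan 2016) = 3.05×141 + 11.21×137 + 4.27×14 = 430.05 + 1535.77 + 59.78 = 2025.6
link = 2119.47/2025.6 = 1.046342
Link Feb 2016→Mar 2016:
ΣP(Mar 2016)Q(Feb 2016) = 2.94×144 + 13.09×138 + 2.91×14 = 423.36 + 1806.42 + 40.74 = 2270.52
ΣP(Feb 2016)Q(Feb 2016) = 3.14×144 + 11.87×138 + 3.61×14 = 452.16 + 1638.06 + 50.54 = 2140.76
link = 2270.52/2140.76 = 1.060614
Chained index = 100 × 1.046342 × 1.060614 = 110.9765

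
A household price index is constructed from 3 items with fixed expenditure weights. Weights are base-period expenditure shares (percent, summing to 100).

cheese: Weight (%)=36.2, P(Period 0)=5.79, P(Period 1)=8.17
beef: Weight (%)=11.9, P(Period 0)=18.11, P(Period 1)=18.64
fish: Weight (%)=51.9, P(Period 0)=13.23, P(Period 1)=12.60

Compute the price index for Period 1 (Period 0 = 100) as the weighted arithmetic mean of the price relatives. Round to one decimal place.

112.8

cheese: 36.2 × (8.17/5.79) = 36.2 × 1.411054 = 51.0801
beef: 11.9 × (18.64/18.11) = 11.9 × 1.029266 = 12.2483
fish: 51.9 × (12.60/13.23) = 51.9 × 0.952381 = 49.4286
Index = Σ wᵢ·(p₁ᵢ/p₀ᵢ) = 51.0801 + 12.2483 + 49.4286 = 112.7570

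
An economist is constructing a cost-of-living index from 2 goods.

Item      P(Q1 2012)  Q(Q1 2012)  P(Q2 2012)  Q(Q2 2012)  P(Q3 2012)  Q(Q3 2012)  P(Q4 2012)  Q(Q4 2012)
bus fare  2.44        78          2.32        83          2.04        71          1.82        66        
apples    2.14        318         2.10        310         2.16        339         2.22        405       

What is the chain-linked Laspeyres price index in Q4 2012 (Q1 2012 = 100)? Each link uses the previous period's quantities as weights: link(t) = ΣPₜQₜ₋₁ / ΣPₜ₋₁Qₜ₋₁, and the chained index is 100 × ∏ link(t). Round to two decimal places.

97.45

Link Q1 2012→Q2 2012:
ΣP(Q2 2012)Q(Q1 2012) = 2.32×78 + 2.10×318 = 180.96 + 667.8 = 848.76
ΣP(Q1 2012)Q(Q1 2012) = 2.44×78 + 2.14×318 = 190.32 + 680.52 = 870.84
link = 848.76/870.84 = 0.974645
Link Q2 2012→Q3 2012:
ΣP(Q3 2012)Q(Q2 2012) = 2.04×83 + 2.16×310 = 169.32 + 669.6 = 838.92
ΣP(Q2 2012)Q(Q2 2012) = 2.32×83 + 2.10×310 = 192.56 + 651 = 843.56
link = 838.92/843.56 = 0.994500
Link Q3 2012→Q4 2012:
ΣP(Q4 2012)Q(Q3 2012) = 1.82×71 + 2.22×339 = 129.22 + 752.58 = 881.8
ΣP(Q3 2012)Q(Q3 2012) = 2.04×71 + 2.16×339 = 144.84 + 732.24 = 877.08
link = 881.8/877.08 = 1.005381
Chained index = 100 × 0.974645 × 0.994500 × 1.005381 = 97.4500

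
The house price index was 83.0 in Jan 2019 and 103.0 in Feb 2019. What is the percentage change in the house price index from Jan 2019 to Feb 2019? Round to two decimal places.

Change = (103.0 − 83.0) / 83.0 × 100
       = 20.0 / 83.0 × 100 = 24.0964%

24.10%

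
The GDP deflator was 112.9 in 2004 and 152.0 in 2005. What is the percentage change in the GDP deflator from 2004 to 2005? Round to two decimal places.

34.63%

Change = (152.0 − 112.9) / 112.9 × 100
       = 39.1 / 112.9 × 100 = 34.6324%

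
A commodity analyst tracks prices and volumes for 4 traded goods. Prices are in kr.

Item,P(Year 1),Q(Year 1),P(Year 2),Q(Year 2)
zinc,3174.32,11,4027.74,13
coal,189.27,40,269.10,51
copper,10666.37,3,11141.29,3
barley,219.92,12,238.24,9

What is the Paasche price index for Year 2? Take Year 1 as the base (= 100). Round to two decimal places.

Paasche price index uses current-period quantities as weights.
ΣP(Year 2)·Q(Year 2) = 4027.74×13 + 269.10×51 + 11141.29×3 + 238.24×9 = 52360.62 + 13724.1 + 33423.87 + 2144.16 = 101652.75
ΣP(Year 1)·Q(Year 2) = 3174.32×13 + 189.27×51 + 10666.37×3 + 219.92×9 = 41266.16 + 9652.77 + 31999.11 + 1979.28 = 84897.32
Index = 101652.75 / 84897.32 × 100 = 119.7361

119.74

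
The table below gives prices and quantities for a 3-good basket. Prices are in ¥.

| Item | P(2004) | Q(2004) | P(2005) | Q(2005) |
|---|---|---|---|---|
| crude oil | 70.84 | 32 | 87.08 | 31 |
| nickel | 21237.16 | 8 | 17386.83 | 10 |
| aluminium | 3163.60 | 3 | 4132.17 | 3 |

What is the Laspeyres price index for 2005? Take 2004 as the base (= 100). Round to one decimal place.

Laspeyres price index uses base-period quantities as weights.
ΣP(2005)·Q(2004) = 87.08×32 + 17386.83×8 + 4132.17×3 = 2786.56 + 139094.64 + 12396.51 = 154277.71
ΣP(2004)·Q(2004) = 70.84×32 + 21237.16×8 + 3163.60×3 = 2266.88 + 169897.28 + 9490.8 = 181654.96
Index = 154277.71 / 181654.96 × 100 = 84.9290

84.9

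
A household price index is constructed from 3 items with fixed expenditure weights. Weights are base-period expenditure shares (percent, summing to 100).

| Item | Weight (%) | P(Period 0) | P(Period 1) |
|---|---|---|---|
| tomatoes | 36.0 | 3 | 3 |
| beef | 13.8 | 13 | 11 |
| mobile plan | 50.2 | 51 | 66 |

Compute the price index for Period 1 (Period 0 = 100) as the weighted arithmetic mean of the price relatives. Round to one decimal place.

tomatoes: 36.0 × (3/3) = 36.0 × 1.000000 = 36.0000
beef: 13.8 × (11/13) = 13.8 × 0.846154 = 11.6769
mobile plan: 50.2 × (66/51) = 50.2 × 1.294118 = 64.9647
Index = Σ wᵢ·(p₁ᵢ/p₀ᵢ) = 36.0000 + 11.6769 + 64.9647 = 112.6416

112.6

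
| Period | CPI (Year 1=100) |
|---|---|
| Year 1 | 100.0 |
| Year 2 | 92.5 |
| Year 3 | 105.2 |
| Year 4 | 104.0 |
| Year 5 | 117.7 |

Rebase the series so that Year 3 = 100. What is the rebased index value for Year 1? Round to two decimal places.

Rebased(Year 1) = 100.0 / 105.2 × 100 = 95.0570

95.06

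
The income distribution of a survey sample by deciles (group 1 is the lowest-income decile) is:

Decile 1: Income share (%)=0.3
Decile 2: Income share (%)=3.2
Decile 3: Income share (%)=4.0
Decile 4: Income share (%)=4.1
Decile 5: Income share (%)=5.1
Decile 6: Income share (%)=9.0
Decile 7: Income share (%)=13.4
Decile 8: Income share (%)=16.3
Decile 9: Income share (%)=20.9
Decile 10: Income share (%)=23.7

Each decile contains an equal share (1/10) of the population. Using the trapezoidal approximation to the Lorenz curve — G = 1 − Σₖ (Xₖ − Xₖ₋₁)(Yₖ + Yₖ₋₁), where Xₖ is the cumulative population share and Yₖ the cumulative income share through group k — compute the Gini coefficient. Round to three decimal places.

Cumulative income shares Yₖ: 0.0030, 0.0350, 0.0750, 0.1160, 0.1670, 0.2570, 0.3910, 0.5540, 0.7630, 1.0000
Σ (Xₖ−Xₖ₋₁)(Yₖ+Yₖ₋₁) = (1/10)(0.0030+0.0000) + (1/10)(0.0350+0.0030) + (1/10)(0.0750+0.0350) + (1/10)(0.1160+0.0750) + (1/10)(0.1670+0.1160) + (1/10)(0.2570+0.1670) + (1/10)(0.3910+0.2570) + (1/10)(0.5540+0.3910) + (1/10)(0.7630+0.5540) + (1/10)(1.0000+0.7630)
  = 0.0003 + 0.0038 + 0.0110 + 0.0191 + 0.0283 + 0.0424 + 0.0648 + 0.0945 + 0.1317 + 0.1763 = 0.5722
G = 1 − 0.5722 = 0.4278

0.428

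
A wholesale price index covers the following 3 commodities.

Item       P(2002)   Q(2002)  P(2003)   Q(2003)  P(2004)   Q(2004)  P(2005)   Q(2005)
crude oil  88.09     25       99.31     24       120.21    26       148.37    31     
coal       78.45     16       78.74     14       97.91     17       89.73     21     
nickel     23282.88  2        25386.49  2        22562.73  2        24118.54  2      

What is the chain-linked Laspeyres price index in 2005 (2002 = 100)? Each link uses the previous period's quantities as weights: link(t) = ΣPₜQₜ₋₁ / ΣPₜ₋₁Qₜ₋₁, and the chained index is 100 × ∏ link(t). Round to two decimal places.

Link 2002→2003:
ΣP(2003)Q(2002) = 99.31×25 + 78.74×16 + 25386.49×2 = 2482.75 + 1259.84 + 50772.98 = 54515.57
ΣP(2002)Q(2002) = 88.09×25 + 78.45×16 + 23282.88×2 = 2202.25 + 1255.2 + 46565.76 = 50023.21
link = 54515.57/50023.21 = 1.089806
Link 2003→2004:
ΣP(2004)Q(2003) = 120.21×24 + 97.91×14 + 22562.73×2 = 2885.04 + 1370.74 + 45125.46 = 49381.24
ΣP(2003)Q(2003) = 99.31×24 + 78.74×14 + 25386.49×2 = 2383.44 + 1102.36 + 50772.98 = 54258.78
link = 49381.24/54258.78 = 0.910106
Link 2004→2005:
ΣP(2005)Q(2004) = 148.37×26 + 89.73×17 + 24118.54×2 = 3857.62 + 1525.41 + 48237.08 = 53620.11
ΣP(2004)Q(2004) = 120.21×26 + 97.91×17 + 22562.73×2 = 3125.46 + 1664.47 + 45125.46 = 49915.39
link = 53620.11/49915.39 = 1.074220
Chained index = 100 × 1.089806 × 0.910106 × 1.074220 = 106.5453

106.55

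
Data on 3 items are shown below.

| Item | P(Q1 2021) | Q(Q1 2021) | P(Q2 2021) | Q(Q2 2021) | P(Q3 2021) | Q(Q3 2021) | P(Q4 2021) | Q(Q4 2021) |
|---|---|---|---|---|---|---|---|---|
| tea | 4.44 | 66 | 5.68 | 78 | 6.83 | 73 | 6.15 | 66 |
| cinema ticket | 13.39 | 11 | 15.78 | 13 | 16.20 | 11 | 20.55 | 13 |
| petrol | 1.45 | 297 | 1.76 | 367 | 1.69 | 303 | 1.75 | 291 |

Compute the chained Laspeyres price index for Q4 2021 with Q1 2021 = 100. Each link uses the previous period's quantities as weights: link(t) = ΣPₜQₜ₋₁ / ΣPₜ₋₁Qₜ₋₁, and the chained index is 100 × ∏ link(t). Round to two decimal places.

131.37

Link Q1 2021→Q2 2021:
ΣP(Q2 2021)Q(Q1 2021) = 5.68×66 + 15.78×11 + 1.76×297 = 374.88 + 173.58 + 522.72 = 1071.18
ΣP(Q1 2021)Q(Q1 2021) = 4.44×66 + 13.39×11 + 1.45×297 = 293.04 + 147.29 + 430.65 = 870.98
link = 1071.18/870.98 = 1.229856
Link Q2 2021→Q3 2021:
ΣP(Q3 2021)Q(Q2 2021) = 6.83×78 + 16.20×13 + 1.69×367 = 532.74 + 210.6 + 620.23 = 1363.57
ΣP(Q2 2021)Q(Q2 2021) = 5.68×78 + 15.78×13 + 1.76×367 = 443.04 + 205.14 + 645.92 = 1294.1
link = 1363.57/1294.1 = 1.053682
Link Q3 2021→Q4 2021:
ΣP(Q4 2021)Q(Q3 2021) = 6.15×73 + 20.55×11 + 1.75×303 = 448.95 + 226.05 + 530.25 = 1205.25
ΣP(Q3 2021)Q(Q3 2021) = 6.83×73 + 16.20×11 + 1.69×303 = 498.59 + 178.2 + 512.07 = 1188.86
link = 1205.25/1188.86 = 1.013786
Chained index = 100 × 1.229856 × 1.053682 × 1.013786 = 131.3743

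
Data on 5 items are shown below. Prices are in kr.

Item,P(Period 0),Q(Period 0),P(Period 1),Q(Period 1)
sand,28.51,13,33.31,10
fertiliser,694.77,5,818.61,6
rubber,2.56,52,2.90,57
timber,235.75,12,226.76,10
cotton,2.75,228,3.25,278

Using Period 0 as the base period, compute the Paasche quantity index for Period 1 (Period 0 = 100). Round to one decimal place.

Paasche quantity index uses current-period prices as weights.
ΣP(Period 1)·Q(Period 1) = 33.31×10 + 818.61×6 + 2.90×57 + 226.76×10 + 3.25×278 = 333.1 + 4911.66 + 165.3 + 2267.6 + 903.5 = 8581.16
ΣP(Period 1)·Q(Period 0) = 33.31×13 + 818.61×5 + 2.90×52 + 226.76×12 + 3.25×228 = 433.03 + 4093.05 + 150.8 + 2721.12 + 741 = 8139
Index = 8581.16 / 8139 × 100 = 105.4326

105.4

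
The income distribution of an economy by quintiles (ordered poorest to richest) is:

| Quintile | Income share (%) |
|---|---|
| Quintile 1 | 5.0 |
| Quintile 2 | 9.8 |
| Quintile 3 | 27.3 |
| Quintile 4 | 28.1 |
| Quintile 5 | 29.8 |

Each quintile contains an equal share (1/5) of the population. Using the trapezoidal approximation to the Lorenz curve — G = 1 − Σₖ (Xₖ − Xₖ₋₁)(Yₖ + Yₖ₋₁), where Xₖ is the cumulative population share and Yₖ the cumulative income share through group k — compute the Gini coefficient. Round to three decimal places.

0.272

Cumulative income shares Yₖ: 0.0500, 0.1480, 0.4210, 0.7020, 1.0000
Σ (Xₖ−Xₖ₋₁)(Yₖ+Yₖ₋₁) = (1/5)(0.0500+0.0000) + (1/5)(0.1480+0.0500) + (1/5)(0.4210+0.1480) + (1/5)(0.7020+0.4210) + (1/5)(1.0000+0.7020)
  = 0.0100 + 0.0396 + 0.1138 + 0.2246 + 0.3404 = 0.7284
G = 1 − 0.7284 = 0.2716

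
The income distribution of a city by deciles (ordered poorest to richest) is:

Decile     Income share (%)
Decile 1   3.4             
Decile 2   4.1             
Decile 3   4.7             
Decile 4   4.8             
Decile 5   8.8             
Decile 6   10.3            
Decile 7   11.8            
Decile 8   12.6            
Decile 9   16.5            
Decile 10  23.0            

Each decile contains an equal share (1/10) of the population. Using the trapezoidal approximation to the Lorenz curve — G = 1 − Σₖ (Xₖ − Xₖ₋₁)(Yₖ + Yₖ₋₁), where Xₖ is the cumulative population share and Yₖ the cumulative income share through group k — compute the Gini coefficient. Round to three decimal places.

Cumulative income shares Yₖ: 0.0340, 0.0750, 0.1220, 0.1700, 0.2580, 0.3610, 0.4790, 0.6050, 0.7700, 1.0000
Σ (Xₖ−Xₖ₋₁)(Yₖ+Yₖ₋₁) = (1/10)(0.0340+0.0000) + (1/10)(0.0750+0.0340) + (1/10)(0.1220+0.0750) + (1/10)(0.1700+0.1220) + (1/10)(0.2580+0.1700) + (1/10)(0.3610+0.2580) + (1/10)(0.4790+0.3610) + (1/10)(0.6050+0.4790) + (1/10)(0.7700+0.6050) + (1/10)(1.0000+0.7700)
  = 0.0034 + 0.0109 + 0.0197 + 0.0292 + 0.0428 + 0.0619 + 0.0840 + 0.1084 + 0.1375 + 0.1770 = 0.6748
G = 1 − 0.6748 = 0.3252

0.325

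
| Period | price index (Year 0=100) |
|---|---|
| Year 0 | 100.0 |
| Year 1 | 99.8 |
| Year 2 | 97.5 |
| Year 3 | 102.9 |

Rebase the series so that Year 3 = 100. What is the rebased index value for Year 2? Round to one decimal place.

Rebased(Year 2) = 97.5 / 102.9 × 100 = 94.7522

94.8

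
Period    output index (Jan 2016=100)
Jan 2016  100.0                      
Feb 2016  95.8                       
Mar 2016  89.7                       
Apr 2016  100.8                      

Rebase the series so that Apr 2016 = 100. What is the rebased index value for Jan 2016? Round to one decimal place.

99.2

Rebased(Jan 2016) = 100.0 / 100.8 × 100 = 99.2063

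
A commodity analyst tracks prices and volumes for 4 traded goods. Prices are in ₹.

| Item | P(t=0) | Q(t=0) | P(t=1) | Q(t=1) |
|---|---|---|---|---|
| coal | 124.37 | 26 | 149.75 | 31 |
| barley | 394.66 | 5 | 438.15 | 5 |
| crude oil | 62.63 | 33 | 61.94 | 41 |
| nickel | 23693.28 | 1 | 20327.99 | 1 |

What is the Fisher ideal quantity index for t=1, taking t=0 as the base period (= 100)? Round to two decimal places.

104.00

Laspeyres component (base-period weights):
ΣP(t=0)Q(t=1) = 124.37×31 + 394.66×5 + 62.63×41 + 23693.28×1 = 3855.47 + 1973.3 + 2567.83 + 23693.28 = 32089.88
ΣP(t=0)Q(t=0) = 124.37×26 + 394.66×5 + 62.63×33 + 23693.28×1 = 3233.62 + 1973.3 + 2066.79 + 23693.28 = 30966.99
L = 32089.88 / 30966.99 × 100 = 103.6261
Paasche component (current-period weights):
ΣP(t=1)Q(t=1) = 149.75×31 + 438.15×5 + 61.94×41 + 20327.99×1 = 4642.25 + 2190.75 + 2539.54 + 20327.99 = 29700.53
ΣP(t=1)Q(t=0) = 149.75×26 + 438.15×5 + 61.94×33 + 20327.99×1 = 3893.5 + 2190.75 + 2044.02 + 20327.99 = 28456.26
P = 29700.53 / 28456.26 × 100 = 104.3726
Fisher = √(L × P) = √(103.6261 × 104.3726) = 103.9987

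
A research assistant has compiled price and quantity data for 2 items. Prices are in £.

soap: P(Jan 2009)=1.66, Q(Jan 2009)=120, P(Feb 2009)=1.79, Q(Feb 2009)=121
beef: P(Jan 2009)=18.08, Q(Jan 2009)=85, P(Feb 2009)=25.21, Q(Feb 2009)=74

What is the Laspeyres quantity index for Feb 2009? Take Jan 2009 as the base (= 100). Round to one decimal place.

88.6

Laspeyres quantity index uses base-period prices as weights.
ΣP(Jan 2009)·Q(Feb 2009) = 1.66×121 + 18.08×74 = 200.86 + 1337.92 = 1538.78
ΣP(Jan 2009)·Q(Jan 2009) = 1.66×120 + 18.08×85 = 199.2 + 1536.8 = 1736
Index = 1538.78 / 1736 × 100 = 88.6394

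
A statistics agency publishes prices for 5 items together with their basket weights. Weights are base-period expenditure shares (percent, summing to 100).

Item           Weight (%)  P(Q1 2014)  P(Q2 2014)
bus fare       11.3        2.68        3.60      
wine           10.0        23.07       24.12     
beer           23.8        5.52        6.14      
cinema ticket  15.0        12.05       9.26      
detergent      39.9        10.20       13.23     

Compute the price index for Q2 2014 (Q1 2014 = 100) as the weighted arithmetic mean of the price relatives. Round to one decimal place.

bus fare: 11.3 × (3.60/2.68) = 11.3 × 1.343284 = 15.1791
wine: 10.0 × (24.12/23.07) = 10.0 × 1.045514 = 10.4551
beer: 23.8 × (6.14/5.52) = 23.8 × 1.112319 = 26.4732
cinema ticket: 15.0 × (9.26/12.05) = 15.0 × 0.768465 = 11.5270
detergent: 39.9 × (13.23/10.20) = 39.9 × 1.297059 = 51.7526
Index = Σ wᵢ·(p₁ᵢ/p₀ᵢ) = 15.1791 + 10.4551 + 26.4732 + 11.5270 + 51.7526 = 115.3870

115.4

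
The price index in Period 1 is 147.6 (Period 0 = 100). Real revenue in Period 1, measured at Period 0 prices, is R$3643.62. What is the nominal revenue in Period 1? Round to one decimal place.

5378.0

Nominal = Real × (Index/100) = 3643.62 × (147.6/100)
        = 3643.62 × 1.476 = 5377.9831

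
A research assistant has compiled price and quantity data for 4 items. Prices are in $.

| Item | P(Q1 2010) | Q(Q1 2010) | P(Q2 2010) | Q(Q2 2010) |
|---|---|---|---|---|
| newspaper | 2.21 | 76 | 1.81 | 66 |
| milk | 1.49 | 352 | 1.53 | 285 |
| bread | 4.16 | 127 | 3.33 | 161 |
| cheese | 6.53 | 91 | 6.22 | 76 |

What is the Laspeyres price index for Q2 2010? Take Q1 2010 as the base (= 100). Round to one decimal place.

91.7

Laspeyres price index uses base-period quantities as weights.
ΣP(Q2 2010)·Q(Q1 2010) = 1.81×76 + 1.53×352 + 3.33×127 + 6.22×91 = 137.56 + 538.56 + 422.91 + 566.02 = 1665.05
ΣP(Q1 2010)·Q(Q1 2010) = 2.21×76 + 1.49×352 + 4.16×127 + 6.53×91 = 167.96 + 524.48 + 528.32 + 594.23 = 1814.99
Index = 1665.05 / 1814.99 × 100 = 91.7388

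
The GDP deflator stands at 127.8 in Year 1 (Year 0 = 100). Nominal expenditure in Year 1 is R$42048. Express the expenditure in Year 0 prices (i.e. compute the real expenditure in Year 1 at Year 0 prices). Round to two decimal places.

32901.41

Real = Nominal ÷ (Index/100) = 42048 ÷ (127.8/100)
     = 42048 ÷ 1.278 = 32901.4085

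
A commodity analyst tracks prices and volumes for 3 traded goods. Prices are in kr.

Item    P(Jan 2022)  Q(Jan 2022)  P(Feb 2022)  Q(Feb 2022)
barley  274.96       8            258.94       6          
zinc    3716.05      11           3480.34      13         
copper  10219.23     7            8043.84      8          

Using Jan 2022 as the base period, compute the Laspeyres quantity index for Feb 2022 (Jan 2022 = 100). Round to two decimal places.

114.92

Laspeyres quantity index uses base-period prices as weights.
ΣP(Jan 2022)·Q(Feb 2022) = 274.96×6 + 3716.05×13 + 10219.23×8 = 1649.76 + 48308.65 + 81753.84 = 131712.25
ΣP(Jan 2022)·Q(Jan 2022) = 274.96×8 + 3716.05×11 + 10219.23×7 = 2199.68 + 40876.55 + 71534.61 = 114610.84
Index = 131712.25 / 114610.84 × 100 = 114.9213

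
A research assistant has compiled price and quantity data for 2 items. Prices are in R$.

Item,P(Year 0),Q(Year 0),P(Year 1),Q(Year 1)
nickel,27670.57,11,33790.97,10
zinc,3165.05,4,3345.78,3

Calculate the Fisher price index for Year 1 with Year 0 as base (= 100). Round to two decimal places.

121.52

Laspeyres component (base-period weights):
ΣP(Year 1)Q(Year 0) = 33790.97×11 + 3345.78×4 = 371700.67 + 13383.12 = 385083.79
ΣP(Year 0)Q(Year 0) = 27670.57×11 + 3165.05×4 = 304376.27 + 12660.2 = 317036.47
L = 385083.79 / 317036.47 × 100 = 121.4636
Paasche component (current-period weights):
ΣP(Year 1)Q(Year 1) = 33790.97×10 + 3345.78×3 = 337909.7 + 10037.34 = 347947.04
ΣP(Year 0)Q(Year 1) = 27670.57×10 + 3165.05×3 = 276705.7 + 9495.15 = 286200.85
P = 347947.04 / 286200.85 × 100 = 121.5744
Fisher = √(L × P) = √(121.4636 × 121.5744) = 121.5190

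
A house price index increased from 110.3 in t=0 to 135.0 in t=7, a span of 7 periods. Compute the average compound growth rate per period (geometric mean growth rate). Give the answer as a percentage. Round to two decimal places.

Growth factor = (135.0/110.3)^(1/7) = (1.223935)^(1/7) = 1.029288
Growth rate = 1.029288 − 1 = 0.029288 = 2.9288%

2.93%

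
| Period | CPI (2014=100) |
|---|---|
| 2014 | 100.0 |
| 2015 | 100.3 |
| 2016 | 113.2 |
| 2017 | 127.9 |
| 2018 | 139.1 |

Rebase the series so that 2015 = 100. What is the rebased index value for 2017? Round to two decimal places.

Rebased(2017) = 127.9 / 100.3 × 100 = 127.5174

127.52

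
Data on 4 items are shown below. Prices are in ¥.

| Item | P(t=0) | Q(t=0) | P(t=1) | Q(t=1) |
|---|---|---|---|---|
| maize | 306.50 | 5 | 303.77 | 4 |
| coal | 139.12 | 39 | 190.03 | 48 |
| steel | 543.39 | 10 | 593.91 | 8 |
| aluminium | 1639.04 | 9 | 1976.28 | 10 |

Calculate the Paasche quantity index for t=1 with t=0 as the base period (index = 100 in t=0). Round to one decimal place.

Paasche quantity index uses current-period prices as weights.
ΣP(t=1)·Q(t=1) = 303.77×4 + 190.03×48 + 593.91×8 + 1976.28×10 = 1215.08 + 9121.44 + 4751.28 + 19762.8 = 34850.6
ΣP(t=1)·Q(t=0) = 303.77×5 + 190.03×39 + 593.91×10 + 1976.28×9 = 1518.85 + 7411.17 + 5939.1 + 17786.52 = 32655.64
Index = 34850.6 / 32655.64 × 100 = 106.7215

106.7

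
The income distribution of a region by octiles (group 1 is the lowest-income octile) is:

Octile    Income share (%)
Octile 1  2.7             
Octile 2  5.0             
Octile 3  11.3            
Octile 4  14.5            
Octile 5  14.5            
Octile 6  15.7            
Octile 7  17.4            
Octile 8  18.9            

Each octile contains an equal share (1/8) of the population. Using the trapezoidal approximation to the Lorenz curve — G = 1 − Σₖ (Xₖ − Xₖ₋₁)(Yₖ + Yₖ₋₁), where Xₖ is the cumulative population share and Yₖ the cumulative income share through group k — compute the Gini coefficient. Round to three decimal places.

Cumulative income shares Yₖ: 0.0270, 0.0770, 0.1900, 0.3350, 0.4800, 0.6370, 0.8110, 1.0000
Σ (Xₖ−Xₖ₋₁)(Yₖ+Yₖ₋₁) = (1/8)(0.0270+0.0000) + (1/8)(0.0770+0.0270) + (1/8)(0.1900+0.0770) + (1/8)(0.3350+0.1900) + (1/8)(0.4800+0.3350) + (1/8)(0.6370+0.4800) + (1/8)(0.8110+0.6370) + (1/8)(1.0000+0.8110)
  = 0.0034 + 0.0130 + 0.0334 + 0.0656 + 0.1019 + 0.1396 + 0.1810 + 0.2264 = 0.7642
G = 1 − 0.7642 = 0.2358

0.236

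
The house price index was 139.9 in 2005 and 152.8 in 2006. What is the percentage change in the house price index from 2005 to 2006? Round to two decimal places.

9.22%

Change = (152.8 − 139.9) / 139.9 × 100
       = 12.9 / 139.9 × 100 = 9.2209%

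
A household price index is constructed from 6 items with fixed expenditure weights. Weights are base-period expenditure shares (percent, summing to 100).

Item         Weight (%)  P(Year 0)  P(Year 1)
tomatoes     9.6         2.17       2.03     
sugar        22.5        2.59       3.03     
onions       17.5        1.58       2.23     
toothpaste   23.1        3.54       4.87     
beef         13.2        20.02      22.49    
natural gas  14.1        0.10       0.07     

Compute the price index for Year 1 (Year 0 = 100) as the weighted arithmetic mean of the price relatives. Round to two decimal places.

tomatoes: 9.6 × (2.03/2.17) = 9.6 × 0.935484 = 8.9806
sugar: 22.5 × (3.03/2.59) = 22.5 × 1.169884 = 26.3224
onions: 17.5 × (2.23/1.58) = 17.5 × 1.411392 = 24.6994
toothpaste: 23.1 × (4.87/3.54) = 23.1 × 1.375706 = 31.7788
beef: 13.2 × (22.49/20.02) = 13.2 × 1.123377 = 14.8286
natural gas: 14.1 × (0.07/0.10) = 14.1 × 0.700000 = 9.8700
Index = Σ wᵢ·(p₁ᵢ/p₀ᵢ) = 8.9806 + 26.3224 + 24.6994 + 31.7788 + 14.8286 + 9.8700 = 116.4798

116.48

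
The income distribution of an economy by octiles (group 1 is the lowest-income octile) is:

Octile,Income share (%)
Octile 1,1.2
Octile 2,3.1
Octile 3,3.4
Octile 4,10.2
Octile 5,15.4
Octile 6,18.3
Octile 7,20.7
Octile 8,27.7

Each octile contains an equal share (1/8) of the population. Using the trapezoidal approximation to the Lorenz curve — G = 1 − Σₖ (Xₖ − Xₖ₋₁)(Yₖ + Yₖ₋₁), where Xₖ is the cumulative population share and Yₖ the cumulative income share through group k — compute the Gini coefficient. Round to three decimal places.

0.404

Cumulative income shares Yₖ: 0.0120, 0.0430, 0.0770, 0.1790, 0.3330, 0.5160, 0.7230, 1.0000
Σ (Xₖ−Xₖ₋₁)(Yₖ+Yₖ₋₁) = (1/8)(0.0120+0.0000) + (1/8)(0.0430+0.0120) + (1/8)(0.0770+0.0430) + (1/8)(0.1790+0.0770) + (1/8)(0.3330+0.1790) + (1/8)(0.5160+0.3330) + (1/8)(0.7230+0.5160) + (1/8)(1.0000+0.7230)
  = 0.0015 + 0.0069 + 0.0150 + 0.0320 + 0.0640 + 0.1061 + 0.1549 + 0.2154 = 0.5958
G = 1 − 0.5958 = 0.4042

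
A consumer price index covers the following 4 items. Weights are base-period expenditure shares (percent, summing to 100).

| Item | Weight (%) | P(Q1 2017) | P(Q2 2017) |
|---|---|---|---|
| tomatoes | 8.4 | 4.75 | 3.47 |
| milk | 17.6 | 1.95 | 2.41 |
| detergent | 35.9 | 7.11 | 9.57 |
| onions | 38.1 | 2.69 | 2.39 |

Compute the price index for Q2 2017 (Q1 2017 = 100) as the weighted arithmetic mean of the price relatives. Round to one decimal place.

110.1

tomatoes: 8.4 × (3.47/4.75) = 8.4 × 0.730526 = 6.1364
milk: 17.6 × (2.41/1.95) = 17.6 × 1.235897 = 21.7518
detergent: 35.9 × (9.57/7.11) = 35.9 × 1.345992 = 48.3211
onions: 38.1 × (2.39/2.69) = 38.1 × 0.888476 = 33.8509
Index = Σ wᵢ·(p₁ᵢ/p₀ᵢ) = 6.1364 + 21.7518 + 48.3211 + 33.8509 = 110.0602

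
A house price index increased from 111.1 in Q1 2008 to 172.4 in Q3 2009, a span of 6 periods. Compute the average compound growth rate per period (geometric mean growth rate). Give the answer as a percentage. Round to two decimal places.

7.60%

Growth factor = (172.4/111.1)^(1/6) = (1.551755)^(1/6) = 1.075979
Growth rate = 1.075979 − 1 = 0.075979 = 7.5979%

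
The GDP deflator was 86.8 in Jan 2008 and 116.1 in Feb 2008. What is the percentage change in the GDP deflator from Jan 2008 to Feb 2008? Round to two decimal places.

33.76%

Change = (116.1 − 86.8) / 86.8 × 100
       = 29.3 / 86.8 × 100 = 33.7558%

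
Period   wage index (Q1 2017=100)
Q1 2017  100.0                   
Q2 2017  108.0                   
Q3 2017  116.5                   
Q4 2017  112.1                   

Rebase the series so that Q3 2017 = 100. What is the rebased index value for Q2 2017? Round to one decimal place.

92.7

Rebased(Q2 2017) = 108.0 / 116.5 × 100 = 92.7039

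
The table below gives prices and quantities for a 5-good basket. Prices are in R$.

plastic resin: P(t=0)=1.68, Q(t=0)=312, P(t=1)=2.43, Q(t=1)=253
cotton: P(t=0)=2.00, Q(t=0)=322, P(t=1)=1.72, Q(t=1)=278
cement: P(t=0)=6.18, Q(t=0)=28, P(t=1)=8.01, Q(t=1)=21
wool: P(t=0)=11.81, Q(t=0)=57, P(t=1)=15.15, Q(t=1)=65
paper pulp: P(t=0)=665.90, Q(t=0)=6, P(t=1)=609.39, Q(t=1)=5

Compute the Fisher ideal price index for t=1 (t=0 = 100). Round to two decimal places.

101.20

Laspeyres component (base-period weights):
ΣP(t=1)Q(t=0) = 2.43×312 + 1.72×322 + 8.01×28 + 15.15×57 + 609.39×6 = 758.16 + 553.84 + 224.28 + 863.55 + 3656.34 = 6056.17
ΣP(t=0)Q(t=0) = 1.68×312 + 2.00×322 + 6.18×28 + 11.81×57 + 665.90×6 = 524.16 + 644 + 173.04 + 673.17 + 3995.4 = 6009.77
L = 6056.17 / 6009.77 × 100 = 100.7721
Paasche component (current-period weights):
ΣP(t=1)Q(t=1) = 2.43×253 + 1.72×278 + 8.01×21 + 15.15×65 + 609.39×5 = 614.79 + 478.16 + 168.21 + 984.75 + 3046.95 = 5292.86
ΣP(t=0)Q(t=1) = 1.68×253 + 2.00×278 + 6.18×21 + 11.81×65 + 665.90×5 = 425.04 + 556 + 129.78 + 767.65 + 3329.5 = 5207.97
P = 5292.86 / 5207.97 × 100 = 101.6300
Fisher = √(L × P) = √(100.7721 × 101.6300) = 101.2001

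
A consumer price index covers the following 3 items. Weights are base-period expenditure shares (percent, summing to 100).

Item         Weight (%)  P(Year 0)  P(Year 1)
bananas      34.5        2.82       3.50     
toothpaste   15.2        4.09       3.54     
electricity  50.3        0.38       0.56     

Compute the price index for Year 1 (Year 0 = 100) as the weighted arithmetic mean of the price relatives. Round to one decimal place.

bananas: 34.5 × (3.50/2.82) = 34.5 × 1.241135 = 42.8191
toothpaste: 15.2 × (3.54/4.09) = 15.2 × 0.865526 = 13.1560
electricity: 50.3 × (0.56/0.38) = 50.3 × 1.473684 = 74.1263
Index = Σ wᵢ·(p₁ᵢ/p₀ᵢ) = 42.8191 + 13.1560 + 74.1263 = 130.1015

130.1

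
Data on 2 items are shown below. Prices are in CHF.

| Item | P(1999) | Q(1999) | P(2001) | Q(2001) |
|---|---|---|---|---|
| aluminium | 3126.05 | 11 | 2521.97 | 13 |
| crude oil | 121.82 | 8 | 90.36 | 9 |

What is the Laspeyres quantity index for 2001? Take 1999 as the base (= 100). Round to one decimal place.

Laspeyres quantity index uses base-period prices as weights.
ΣP(1999)·Q(2001) = 3126.05×13 + 121.82×9 = 40638.65 + 1096.38 = 41735.03
ΣP(1999)·Q(1999) = 3126.05×11 + 121.82×8 = 34386.55 + 974.56 = 35361.11
Index = 41735.03 / 35361.11 × 100 = 118.0252

118.0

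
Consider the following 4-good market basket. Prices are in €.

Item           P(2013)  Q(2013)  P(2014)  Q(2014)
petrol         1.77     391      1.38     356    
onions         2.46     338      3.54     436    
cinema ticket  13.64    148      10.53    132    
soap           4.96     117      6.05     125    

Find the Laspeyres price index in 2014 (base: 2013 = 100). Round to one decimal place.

97.1

Laspeyres price index uses base-period quantities as weights.
ΣP(2014)·Q(2013) = 1.38×391 + 3.54×338 + 10.53×148 + 6.05×117 = 539.58 + 1196.52 + 1558.44 + 707.85 = 4002.39
ΣP(2013)·Q(2013) = 1.77×391 + 2.46×338 + 13.64×148 + 4.96×117 = 692.07 + 831.48 + 2018.72 + 580.32 = 4122.59
Index = 4002.39 / 4122.59 × 100 = 97.0844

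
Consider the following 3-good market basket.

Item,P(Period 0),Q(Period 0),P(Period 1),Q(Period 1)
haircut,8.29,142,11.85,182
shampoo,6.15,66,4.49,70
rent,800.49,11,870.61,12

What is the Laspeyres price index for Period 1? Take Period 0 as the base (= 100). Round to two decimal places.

111.24

Laspeyres price index uses base-period quantities as weights.
ΣP(Period 1)·Q(Period 0) = 11.85×142 + 4.49×66 + 870.61×11 = 1682.7 + 296.34 + 9576.71 = 11555.75
ΣP(Period 0)·Q(Period 0) = 8.29×142 + 6.15×66 + 800.49×11 = 1177.18 + 405.9 + 8805.39 = 10388.47
Index = 11555.75 / 10388.47 × 100 = 111.2363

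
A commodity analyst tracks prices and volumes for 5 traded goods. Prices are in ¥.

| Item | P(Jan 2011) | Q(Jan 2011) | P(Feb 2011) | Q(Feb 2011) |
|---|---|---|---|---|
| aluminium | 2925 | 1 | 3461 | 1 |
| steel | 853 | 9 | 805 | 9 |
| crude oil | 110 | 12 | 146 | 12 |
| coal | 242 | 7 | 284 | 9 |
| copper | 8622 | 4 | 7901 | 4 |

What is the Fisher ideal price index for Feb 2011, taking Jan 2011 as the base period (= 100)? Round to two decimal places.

95.84

Laspeyres component (base-period weights):
ΣP(Feb 2011)Q(Jan 2011) = 3461×1 + 805×9 + 146×12 + 284×7 + 7901×4 = 3461 + 7245 + 1752 + 1988 + 31604 = 46050
ΣP(Jan 2011)Q(Jan 2011) = 2925×1 + 853×9 + 110×12 + 242×7 + 8622×4 = 2925 + 7677 + 1320 + 1694 + 34488 = 48104
L = 46050 / 48104 × 100 = 95.7301
Paasche component (current-period weights):
ΣP(Feb 2011)Q(Feb 2011) = 3461×1 + 805×9 + 146×12 + 284×9 + 7901×4 = 3461 + 7245 + 1752 + 2556 + 31604 = 46618
ΣP(Jan 2011)Q(Feb 2011) = 2925×1 + 853×9 + 110×12 + 242×9 + 8622×4 = 2925 + 7677 + 1320 + 2178 + 34488 = 48588
P = 46618 / 48588 × 100 = 95.9455
Fisher = √(L × P) = √(95.7301 × 95.9455) = 95.8377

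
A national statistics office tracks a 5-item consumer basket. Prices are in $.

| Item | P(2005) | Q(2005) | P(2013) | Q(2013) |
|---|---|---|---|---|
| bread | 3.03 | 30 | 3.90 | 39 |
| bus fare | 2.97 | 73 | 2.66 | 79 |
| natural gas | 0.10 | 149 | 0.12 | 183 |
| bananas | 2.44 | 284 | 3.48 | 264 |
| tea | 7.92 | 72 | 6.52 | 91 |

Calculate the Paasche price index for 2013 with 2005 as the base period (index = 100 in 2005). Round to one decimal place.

Paasche price index uses current-period quantities as weights.
ΣP(2013)·Q(2013) = 3.90×39 + 2.66×79 + 0.12×183 + 3.48×264 + 6.52×91 = 152.1 + 210.14 + 21.96 + 918.72 + 593.32 = 1896.24
ΣP(2005)·Q(2013) = 3.03×39 + 2.97×79 + 0.10×183 + 2.44×264 + 7.92×91 = 118.17 + 234.63 + 18.3 + 644.16 + 720.72 = 1735.98
Index = 1896.24 / 1735.98 × 100 = 109.2317

109.2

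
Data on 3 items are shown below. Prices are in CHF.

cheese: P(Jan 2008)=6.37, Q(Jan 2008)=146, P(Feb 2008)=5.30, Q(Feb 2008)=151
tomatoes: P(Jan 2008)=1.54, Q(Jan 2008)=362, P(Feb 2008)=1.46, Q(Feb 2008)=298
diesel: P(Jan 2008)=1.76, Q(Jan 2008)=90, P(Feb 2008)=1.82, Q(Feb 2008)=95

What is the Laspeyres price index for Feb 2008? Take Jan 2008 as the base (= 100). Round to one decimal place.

Laspeyres price index uses base-period quantities as weights.
ΣP(Feb 2008)·Q(Jan 2008) = 5.30×146 + 1.46×362 + 1.82×90 = 773.8 + 528.52 + 163.8 = 1466.12
ΣP(Jan 2008)·Q(Jan 2008) = 6.37×146 + 1.54×362 + 1.76×90 = 930.02 + 557.48 + 158.4 = 1645.9
Index = 1466.12 / 1645.9 × 100 = 89.0771

89.1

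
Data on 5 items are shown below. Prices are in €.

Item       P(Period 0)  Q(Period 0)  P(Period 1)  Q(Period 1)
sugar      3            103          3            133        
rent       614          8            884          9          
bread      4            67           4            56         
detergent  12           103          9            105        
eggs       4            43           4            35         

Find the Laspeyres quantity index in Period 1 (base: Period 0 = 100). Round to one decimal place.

Laspeyres quantity index uses base-period prices as weights.
ΣP(Period 0)·Q(Period 1) = 3×133 + 614×9 + 4×56 + 12×105 + 4×35 = 399 + 5526 + 224 + 1260 + 140 = 7549
ΣP(Period 0)·Q(Period 0) = 3×103 + 614×8 + 4×67 + 12×103 + 4×43 = 309 + 4912 + 268 + 1236 + 172 = 6897
Index = 7549 / 6897 × 100 = 109.4534

109.5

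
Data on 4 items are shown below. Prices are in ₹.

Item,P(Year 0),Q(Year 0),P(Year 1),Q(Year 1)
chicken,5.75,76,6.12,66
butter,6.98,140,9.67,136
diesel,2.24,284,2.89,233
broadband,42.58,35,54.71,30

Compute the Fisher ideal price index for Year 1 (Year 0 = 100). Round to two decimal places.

128.79

Laspeyres component (base-period weights):
ΣP(Year 1)Q(Year 0) = 6.12×76 + 9.67×140 + 2.89×284 + 54.71×35 = 465.12 + 1353.8 + 820.76 + 1914.85 = 4554.53
ΣP(Year 0)Q(Year 0) = 5.75×76 + 6.98×140 + 2.24×284 + 42.58×35 = 437 + 977.2 + 636.16 + 1490.3 = 3540.66
L = 4554.53 / 3540.66 × 100 = 128.6351
Paasche component (current-period weights):
ΣP(Year 1)Q(Year 1) = 6.12×66 + 9.67×136 + 2.89×233 + 54.71×30 = 403.92 + 1315.12 + 673.37 + 1641.3 = 4033.71
ΣP(Year 0)Q(Year 1) = 5.75×66 + 6.98×136 + 2.24×233 + 42.58×30 = 379.5 + 949.28 + 521.92 + 1277.4 = 3128.1
P = 4033.71 / 3128.1 × 100 = 128.9508
Fisher = √(L × P) = √(128.6351 × 128.9508) = 128.7928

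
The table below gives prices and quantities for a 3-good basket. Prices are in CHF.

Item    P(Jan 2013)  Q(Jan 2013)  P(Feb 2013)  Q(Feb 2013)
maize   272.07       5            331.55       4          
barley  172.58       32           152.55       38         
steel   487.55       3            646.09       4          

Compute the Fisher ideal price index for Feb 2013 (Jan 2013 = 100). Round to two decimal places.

Laspeyres component (base-period weights):
ΣP(Feb 2013)Q(Jan 2013) = 331.55×5 + 152.55×32 + 646.09×3 = 1657.75 + 4881.6 + 1938.27 = 8477.62
ΣP(Jan 2013)Q(Jan 2013) = 272.07×5 + 172.58×32 + 487.55×3 = 1360.35 + 5522.56 + 1462.65 = 8345.56
L = 8477.62 / 8345.56 × 100 = 101.5824
Paasche component (current-period weights):
ΣP(Feb 2013)Q(Feb 2013) = 331.55×4 + 152.55×38 + 646.09×4 = 1326.2 + 5796.9 + 2584.36 = 9707.46
ΣP(Jan 2013)Q(Feb 2013) = 272.07×4 + 172.58×38 + 487.55×4 = 1088.28 + 6558.04 + 1950.2 = 9596.52
P = 9707.46 / 9596.52 × 100 = 101.1560
Fisher = √(L × P) = √(101.5824 × 101.1560) = 101.3690

101.37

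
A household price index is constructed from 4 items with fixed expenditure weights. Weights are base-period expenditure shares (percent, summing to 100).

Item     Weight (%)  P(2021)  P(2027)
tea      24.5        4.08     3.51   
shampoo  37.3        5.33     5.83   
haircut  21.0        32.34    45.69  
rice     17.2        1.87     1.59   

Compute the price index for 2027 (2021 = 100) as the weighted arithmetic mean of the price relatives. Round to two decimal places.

tea: 24.5 × (3.51/4.08) = 24.5 × 0.860294 = 21.0772
shampoo: 37.3 × (5.83/5.33) = 37.3 × 1.093809 = 40.7991
haircut: 21.0 × (45.69/32.34) = 21.0 × 1.412801 = 29.6688
rice: 17.2 × (1.59/1.87) = 17.2 × 0.850267 = 14.6246
Index = Σ wᵢ·(p₁ᵢ/p₀ᵢ) = 21.0772 + 40.7991 + 29.6688 + 14.6246 = 106.1697

106.17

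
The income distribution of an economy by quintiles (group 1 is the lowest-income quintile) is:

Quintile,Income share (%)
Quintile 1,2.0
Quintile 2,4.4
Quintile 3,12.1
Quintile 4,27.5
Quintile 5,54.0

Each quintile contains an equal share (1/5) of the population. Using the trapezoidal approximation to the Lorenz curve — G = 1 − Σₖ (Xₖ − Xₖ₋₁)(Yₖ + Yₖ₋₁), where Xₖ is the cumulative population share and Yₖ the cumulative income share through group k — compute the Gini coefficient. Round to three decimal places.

0.508

Cumulative income shares Yₖ: 0.0200, 0.0640, 0.1850, 0.4600, 1.0000
Σ (Xₖ−Xₖ₋₁)(Yₖ+Yₖ₋₁) = (1/5)(0.0200+0.0000) + (1/5)(0.0640+0.0200) + (1/5)(0.1850+0.0640) + (1/5)(0.4600+0.1850) + (1/5)(1.0000+0.4600)
  = 0.0040 + 0.0168 + 0.0498 + 0.1290 + 0.2920 = 0.4916
G = 1 − 0.4916 = 0.5084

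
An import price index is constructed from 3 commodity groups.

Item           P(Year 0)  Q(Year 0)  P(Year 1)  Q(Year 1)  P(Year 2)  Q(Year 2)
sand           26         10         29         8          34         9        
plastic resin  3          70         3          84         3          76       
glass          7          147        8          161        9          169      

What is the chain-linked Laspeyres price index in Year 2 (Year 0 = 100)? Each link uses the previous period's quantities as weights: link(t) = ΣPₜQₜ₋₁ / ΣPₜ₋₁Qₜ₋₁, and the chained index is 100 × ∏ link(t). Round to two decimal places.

124.49

Link Year 0→Year 1:
ΣP(Year 1)Q(Year 0) = 29×10 + 3×70 + 8×147 = 290 + 210 + 1176 = 1676
ΣP(Year 0)Q(Year 0) = 26×10 + 3×70 + 7×147 = 260 + 210 + 1029 = 1499
link = 1676/1499 = 1.118079
Link Year 1→Year 2:
ΣP(Year 2)Q(Year 1) = 34×8 + 3×84 + 9×161 = 272 + 252 + 1449 = 1973
ΣP(Year 1)Q(Year 1) = 29×8 + 3×84 + 8×161 = 232 + 252 + 1288 = 1772
link = 1973/1772 = 1.113431
Chained index = 100 × 1.118079 × 1.113431 = 124.4904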